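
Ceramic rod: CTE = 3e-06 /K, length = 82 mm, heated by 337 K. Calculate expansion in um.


dL = 3e-06 * 82 * 337 * 1000 = 82.902 um

82.902


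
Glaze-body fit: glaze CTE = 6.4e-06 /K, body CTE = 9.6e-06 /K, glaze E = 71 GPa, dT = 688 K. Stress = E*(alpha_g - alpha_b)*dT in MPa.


Stress = 71*1000*(6.4e-06 - 9.6e-06)*688 = -156.3 MPa

-156.3


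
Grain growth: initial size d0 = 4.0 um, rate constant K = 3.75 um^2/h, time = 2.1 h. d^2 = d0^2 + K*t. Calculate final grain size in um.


d^2 = 4.0^2 + 3.75*2.1 = 23.875
d = sqrt(23.875) = 4.89 um

4.89


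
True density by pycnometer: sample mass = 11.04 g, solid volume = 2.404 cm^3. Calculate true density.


TD = 11.04 / 2.404 = 4.592 g/cm^3

4.592


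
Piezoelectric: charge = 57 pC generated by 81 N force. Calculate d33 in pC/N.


d33 = 57 / 81 = 0.7 pC/N

0.7


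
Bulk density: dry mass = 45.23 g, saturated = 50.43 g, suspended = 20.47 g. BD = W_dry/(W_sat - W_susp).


BD = 45.23 / (50.43 - 20.47) = 45.23 / 29.96 = 1.51 g/cm^3

1.51


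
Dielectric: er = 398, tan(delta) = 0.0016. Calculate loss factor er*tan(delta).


Loss = 398 * 0.0016 = 0.637

0.637


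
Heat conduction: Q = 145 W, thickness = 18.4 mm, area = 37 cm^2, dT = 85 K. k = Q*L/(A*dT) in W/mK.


k = 145*18.4/1000/(37/10000*85) = 8.48 W/mK

8.48


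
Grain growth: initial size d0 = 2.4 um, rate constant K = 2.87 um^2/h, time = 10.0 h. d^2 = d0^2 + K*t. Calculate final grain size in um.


d^2 = 2.4^2 + 2.87*10.0 = 34.46
d = sqrt(34.46) = 5.87 um

5.87


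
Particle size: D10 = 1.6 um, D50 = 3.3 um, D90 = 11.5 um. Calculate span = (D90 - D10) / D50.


Span = (11.5 - 1.6) / 3.3 = 9.9 / 3.3 = 3.0

3.0


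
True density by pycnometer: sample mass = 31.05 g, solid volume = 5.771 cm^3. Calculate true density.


TD = 31.05 / 5.771 = 5.38 g/cm^3

5.38


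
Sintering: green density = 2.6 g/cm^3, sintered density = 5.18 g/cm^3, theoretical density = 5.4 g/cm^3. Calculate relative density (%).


Relative = 5.18 / 5.4 * 100 = 95.9%

95.9


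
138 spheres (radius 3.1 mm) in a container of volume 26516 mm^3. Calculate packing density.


V_sphere = 4/3*pi*3.1^3 = 124.7882 mm^3
Total V = 138*124.7882 = 17220.7716 mm^3
PD = 17220.7716 / 26516 = 0.649

0.649


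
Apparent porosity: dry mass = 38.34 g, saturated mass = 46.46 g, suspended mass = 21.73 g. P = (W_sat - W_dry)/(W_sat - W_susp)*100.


P = (46.46 - 38.34) / (46.46 - 21.73) * 100 = 8.12 / 24.73 * 100 = 32.8%

32.8


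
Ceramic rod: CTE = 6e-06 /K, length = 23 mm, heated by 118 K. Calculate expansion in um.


dL = 6e-06 * 23 * 118 * 1000 = 16.284 um

16.284


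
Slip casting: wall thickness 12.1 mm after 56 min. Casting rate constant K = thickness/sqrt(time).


K = 12.1 / sqrt(56) = 12.1 / 7.4833 = 1.617 mm/min^0.5

1.617


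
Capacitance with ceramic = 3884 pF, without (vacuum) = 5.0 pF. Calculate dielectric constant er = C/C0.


er = 3884 / 5.0 = 776.8

776.8


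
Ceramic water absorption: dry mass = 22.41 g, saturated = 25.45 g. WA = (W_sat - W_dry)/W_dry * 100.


WA = (25.45 - 22.41) / 22.41 * 100 = 13.57%

13.57


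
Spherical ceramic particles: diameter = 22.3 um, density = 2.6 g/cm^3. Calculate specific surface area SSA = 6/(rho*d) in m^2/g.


SSA = 6 / (2.6 * 22.3) = 0.103 m^2/g

0.103


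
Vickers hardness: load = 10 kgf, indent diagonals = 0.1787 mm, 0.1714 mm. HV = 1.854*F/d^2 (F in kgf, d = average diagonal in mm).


d_avg = (0.1787+0.1714)/2 = 0.17505 mm
HV = 1.854*10/0.17505^2 = 605

605


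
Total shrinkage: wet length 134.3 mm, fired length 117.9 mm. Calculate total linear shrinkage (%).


TS = (134.3 - 117.9) / 134.3 * 100 = 12.21%

12.21


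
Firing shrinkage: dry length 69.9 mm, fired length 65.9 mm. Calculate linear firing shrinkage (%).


FS = (69.9 - 65.9) / 69.9 * 100 = 5.72%

5.72


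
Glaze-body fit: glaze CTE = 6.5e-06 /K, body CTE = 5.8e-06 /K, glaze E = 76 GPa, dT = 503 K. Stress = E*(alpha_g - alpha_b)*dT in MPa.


Stress = 76*1000*(6.5e-06 - 5.8e-06)*503 = 26.8 MPa

26.8


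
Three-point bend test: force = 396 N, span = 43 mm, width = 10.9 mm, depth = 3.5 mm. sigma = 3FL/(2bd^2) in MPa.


sigma = 3*396*43/(2*10.9*3.5^2) = 191.3 MPa

191.3


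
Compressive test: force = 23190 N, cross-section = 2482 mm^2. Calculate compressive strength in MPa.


CS = 23190 / 2482 = 9.3 MPa

9.3


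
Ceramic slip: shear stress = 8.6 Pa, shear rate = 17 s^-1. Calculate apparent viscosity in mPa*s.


eta = tau/gamma * 1000 = 8.6/17 * 1000 = 505.9 mPa*s

505.9


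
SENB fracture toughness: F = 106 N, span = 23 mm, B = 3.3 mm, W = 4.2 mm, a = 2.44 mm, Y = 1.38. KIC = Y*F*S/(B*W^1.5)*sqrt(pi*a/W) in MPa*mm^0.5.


KIC = 1.38*106*23/(3.3*4.2^1.5)*sqrt(pi*2.44/4.2) = 160.02

160.02


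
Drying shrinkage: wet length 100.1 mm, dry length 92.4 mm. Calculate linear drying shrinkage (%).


DS = (100.1 - 92.4) / 100.1 * 100 = 7.69%

7.69


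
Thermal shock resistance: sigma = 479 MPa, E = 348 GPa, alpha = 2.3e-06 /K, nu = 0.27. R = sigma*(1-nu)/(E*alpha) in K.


R = 479*(1-0.27)/(348*1000*2.3e-06) = 437 K

437


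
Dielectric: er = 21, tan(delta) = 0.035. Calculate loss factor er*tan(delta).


Loss = 21 * 0.035 = 0.735

0.735


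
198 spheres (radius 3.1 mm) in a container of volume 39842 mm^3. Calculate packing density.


V_sphere = 4/3*pi*3.1^3 = 124.7882 mm^3
Total V = 198*124.7882 = 24708.0636 mm^3
PD = 24708.0636 / 39842 = 0.62

0.62


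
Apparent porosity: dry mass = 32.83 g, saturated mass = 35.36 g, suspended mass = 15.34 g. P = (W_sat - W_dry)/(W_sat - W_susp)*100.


P = (35.36 - 32.83) / (35.36 - 15.34) * 100 = 2.53 / 20.02 * 100 = 12.6%

12.6


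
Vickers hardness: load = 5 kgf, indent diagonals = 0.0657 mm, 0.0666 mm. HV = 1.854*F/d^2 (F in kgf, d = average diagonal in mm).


d_avg = (0.0657+0.0666)/2 = 0.06615 mm
HV = 1.854*5/0.06615^2 = 2118

2118


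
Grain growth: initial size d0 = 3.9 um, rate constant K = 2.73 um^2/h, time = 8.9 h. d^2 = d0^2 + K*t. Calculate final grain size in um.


d^2 = 3.9^2 + 2.73*8.9 = 39.507
d = sqrt(39.507) = 6.29 um

6.29


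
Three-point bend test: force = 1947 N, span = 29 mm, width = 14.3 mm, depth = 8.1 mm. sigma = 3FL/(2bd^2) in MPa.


sigma = 3*1947*29/(2*14.3*8.1^2) = 90.3 MPa

90.3


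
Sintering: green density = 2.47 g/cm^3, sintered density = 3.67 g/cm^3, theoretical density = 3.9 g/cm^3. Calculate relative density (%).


Relative = 3.67 / 3.9 * 100 = 94.1%

94.1


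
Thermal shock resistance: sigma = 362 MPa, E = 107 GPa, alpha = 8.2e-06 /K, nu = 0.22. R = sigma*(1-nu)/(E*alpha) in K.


R = 362*(1-0.22)/(107*1000*8.2e-06) = 322 K

322


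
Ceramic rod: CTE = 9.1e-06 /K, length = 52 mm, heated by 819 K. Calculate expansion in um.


dL = 9.1e-06 * 52 * 819 * 1000 = 387.551 um

387.551


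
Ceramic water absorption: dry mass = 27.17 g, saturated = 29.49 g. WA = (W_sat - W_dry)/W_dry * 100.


WA = (29.49 - 27.17) / 27.17 * 100 = 8.54%

8.54


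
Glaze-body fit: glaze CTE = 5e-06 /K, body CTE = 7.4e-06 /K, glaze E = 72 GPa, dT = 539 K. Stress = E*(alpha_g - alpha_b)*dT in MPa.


Stress = 72*1000*(5e-06 - 7.4e-06)*539 = -93.1 MPa

-93.1


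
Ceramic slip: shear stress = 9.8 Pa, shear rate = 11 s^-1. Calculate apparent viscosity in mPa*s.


eta = tau/gamma * 1000 = 9.8/11 * 1000 = 890.9 mPa*s

890.9


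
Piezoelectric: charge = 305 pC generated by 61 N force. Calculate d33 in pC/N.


d33 = 305 / 61 = 5.0 pC/N

5.0


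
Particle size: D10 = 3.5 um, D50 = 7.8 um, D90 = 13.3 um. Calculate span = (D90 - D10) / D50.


Span = (13.3 - 3.5) / 7.8 = 9.8 / 7.8 = 1.256

1.256


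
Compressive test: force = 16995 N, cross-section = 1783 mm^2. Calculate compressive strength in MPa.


CS = 16995 / 1783 = 9.5 MPa

9.5


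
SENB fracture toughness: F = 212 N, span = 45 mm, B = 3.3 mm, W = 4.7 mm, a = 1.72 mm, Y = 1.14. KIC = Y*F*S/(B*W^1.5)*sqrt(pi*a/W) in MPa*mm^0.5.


KIC = 1.14*212*45/(3.3*4.7^1.5)*sqrt(pi*1.72/4.7) = 346.8

346.8


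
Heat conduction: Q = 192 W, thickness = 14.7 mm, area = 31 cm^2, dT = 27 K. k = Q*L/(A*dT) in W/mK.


k = 192*14.7/1000/(31/10000*27) = 33.72 W/mK

33.72


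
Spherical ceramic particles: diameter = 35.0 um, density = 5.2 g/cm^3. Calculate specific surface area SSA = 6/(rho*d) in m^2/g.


SSA = 6 / (5.2 * 35.0) = 0.033 m^2/g

0.033


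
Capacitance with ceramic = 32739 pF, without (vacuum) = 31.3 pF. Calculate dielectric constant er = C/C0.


er = 32739 / 31.3 = 1045.97

1045.97


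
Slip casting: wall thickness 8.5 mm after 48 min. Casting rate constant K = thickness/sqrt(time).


K = 8.5 / sqrt(48) = 8.5 / 6.9282 = 1.227 mm/min^0.5

1.227


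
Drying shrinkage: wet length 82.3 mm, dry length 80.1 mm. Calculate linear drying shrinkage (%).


DS = (82.3 - 80.1) / 82.3 * 100 = 2.67%

2.67


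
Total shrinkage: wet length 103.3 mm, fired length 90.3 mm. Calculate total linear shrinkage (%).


TS = (103.3 - 90.3) / 103.3 * 100 = 12.58%

12.58


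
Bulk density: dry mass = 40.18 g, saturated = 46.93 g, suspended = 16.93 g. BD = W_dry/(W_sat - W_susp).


BD = 40.18 / (46.93 - 16.93) = 40.18 / 30.0 = 1.339 g/cm^3

1.339


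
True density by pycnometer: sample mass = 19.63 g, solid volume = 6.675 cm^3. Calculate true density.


TD = 19.63 / 6.675 = 2.941 g/cm^3

2.941


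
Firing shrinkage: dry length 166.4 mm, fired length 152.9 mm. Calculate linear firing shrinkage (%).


FS = (166.4 - 152.9) / 166.4 * 100 = 8.11%

8.11


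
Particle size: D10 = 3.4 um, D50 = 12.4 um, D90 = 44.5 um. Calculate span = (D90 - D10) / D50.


Span = (44.5 - 3.4) / 12.4 = 41.1 / 12.4 = 3.315

3.315


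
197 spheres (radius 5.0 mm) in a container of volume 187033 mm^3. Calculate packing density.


V_sphere = 4/3*pi*5.0^3 = 523.5988 mm^3
Total V = 197*523.5988 = 103148.9636 mm^3
PD = 103148.9636 / 187033 = 0.552

0.552


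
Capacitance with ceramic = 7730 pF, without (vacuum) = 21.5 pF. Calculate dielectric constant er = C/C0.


er = 7730 / 21.5 = 359.53

359.53


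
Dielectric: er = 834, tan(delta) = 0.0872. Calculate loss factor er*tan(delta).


Loss = 834 * 0.0872 = 72.725

72.725


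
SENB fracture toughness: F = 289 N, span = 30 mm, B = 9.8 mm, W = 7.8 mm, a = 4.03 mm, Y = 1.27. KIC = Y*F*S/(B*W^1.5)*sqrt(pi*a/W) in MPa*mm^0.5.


KIC = 1.27*289*30/(9.8*7.8^1.5)*sqrt(pi*4.03/7.8) = 65.71

65.71


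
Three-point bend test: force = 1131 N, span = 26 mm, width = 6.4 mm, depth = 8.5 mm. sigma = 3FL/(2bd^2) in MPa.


sigma = 3*1131*26/(2*6.4*8.5^2) = 95.4 MPa

95.4


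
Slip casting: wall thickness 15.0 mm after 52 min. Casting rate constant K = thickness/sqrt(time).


K = 15.0 / sqrt(52) = 15.0 / 7.2111 = 2.08 mm/min^0.5

2.08


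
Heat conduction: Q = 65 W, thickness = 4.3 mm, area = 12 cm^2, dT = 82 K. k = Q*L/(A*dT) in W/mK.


k = 65*4.3/1000/(12/10000*82) = 2.84 W/mK

2.84


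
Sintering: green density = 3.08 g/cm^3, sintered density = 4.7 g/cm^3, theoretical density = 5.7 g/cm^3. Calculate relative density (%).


Relative = 4.7 / 5.7 * 100 = 82.5%

82.5


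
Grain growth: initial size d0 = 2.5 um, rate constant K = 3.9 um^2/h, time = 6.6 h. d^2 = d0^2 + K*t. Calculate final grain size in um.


d^2 = 2.5^2 + 3.9*6.6 = 31.99
d = sqrt(31.99) = 5.66 um

5.66


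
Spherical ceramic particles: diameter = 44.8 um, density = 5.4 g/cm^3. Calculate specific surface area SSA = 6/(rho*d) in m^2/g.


SSA = 6 / (5.4 * 44.8) = 0.025 m^2/g

0.025


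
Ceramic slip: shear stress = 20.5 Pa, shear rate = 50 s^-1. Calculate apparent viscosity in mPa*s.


eta = tau/gamma * 1000 = 20.5/50 * 1000 = 410.0 mPa*s

410.0


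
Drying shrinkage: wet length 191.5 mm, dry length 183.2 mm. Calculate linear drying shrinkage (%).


DS = (191.5 - 183.2) / 191.5 * 100 = 4.33%

4.33


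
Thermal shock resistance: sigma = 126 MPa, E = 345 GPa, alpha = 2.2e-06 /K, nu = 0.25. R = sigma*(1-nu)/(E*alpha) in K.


R = 126*(1-0.25)/(345*1000*2.2e-06) = 125 K

125


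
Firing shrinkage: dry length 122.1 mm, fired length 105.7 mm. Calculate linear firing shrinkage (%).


FS = (122.1 - 105.7) / 122.1 * 100 = 13.43%

13.43


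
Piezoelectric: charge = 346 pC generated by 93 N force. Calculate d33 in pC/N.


d33 = 346 / 93 = 3.7 pC/N

3.7


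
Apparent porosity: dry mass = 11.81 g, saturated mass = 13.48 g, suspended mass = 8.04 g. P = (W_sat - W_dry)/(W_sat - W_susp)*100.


P = (13.48 - 11.81) / (13.48 - 8.04) * 100 = 1.67 / 5.44 * 100 = 30.7%

30.7


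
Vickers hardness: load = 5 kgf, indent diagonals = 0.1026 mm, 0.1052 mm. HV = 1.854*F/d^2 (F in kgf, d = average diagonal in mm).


d_avg = (0.1026+0.1052)/2 = 0.1039 mm
HV = 1.854*5/0.1039^2 = 859

859


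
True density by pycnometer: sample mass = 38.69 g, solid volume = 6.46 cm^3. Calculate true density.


TD = 38.69 / 6.46 = 5.989 g/cm^3

5.989


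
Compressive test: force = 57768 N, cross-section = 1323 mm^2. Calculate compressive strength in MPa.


CS = 57768 / 1323 = 43.7 MPa

43.7


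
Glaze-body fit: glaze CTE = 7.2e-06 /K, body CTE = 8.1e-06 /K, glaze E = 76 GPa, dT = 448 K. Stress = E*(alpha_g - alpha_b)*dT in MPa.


Stress = 76*1000*(7.2e-06 - 8.1e-06)*448 = -30.6 MPa

-30.6


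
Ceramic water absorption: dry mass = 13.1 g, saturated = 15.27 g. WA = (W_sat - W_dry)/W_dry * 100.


WA = (15.27 - 13.1) / 13.1 * 100 = 16.56%

16.56


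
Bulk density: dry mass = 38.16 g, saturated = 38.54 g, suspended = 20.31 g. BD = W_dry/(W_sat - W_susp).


BD = 38.16 / (38.54 - 20.31) = 38.16 / 18.23 = 2.093 g/cm^3

2.093


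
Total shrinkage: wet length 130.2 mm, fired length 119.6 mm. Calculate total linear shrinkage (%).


TS = (130.2 - 119.6) / 130.2 * 100 = 8.14%

8.14


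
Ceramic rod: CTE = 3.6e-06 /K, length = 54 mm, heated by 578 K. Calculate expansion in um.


dL = 3.6e-06 * 54 * 578 * 1000 = 112.363 um

112.363


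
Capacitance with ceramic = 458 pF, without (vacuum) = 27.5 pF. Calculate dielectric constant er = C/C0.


er = 458 / 27.5 = 16.65

16.65


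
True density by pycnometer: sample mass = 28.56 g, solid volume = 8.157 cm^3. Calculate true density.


TD = 28.56 / 8.157 = 3.501 g/cm^3

3.501


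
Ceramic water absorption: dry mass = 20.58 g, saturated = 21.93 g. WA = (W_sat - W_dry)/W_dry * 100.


WA = (21.93 - 20.58) / 20.58 * 100 = 6.56%

6.56


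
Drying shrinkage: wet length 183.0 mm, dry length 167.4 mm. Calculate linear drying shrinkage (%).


DS = (183.0 - 167.4) / 183.0 * 100 = 8.52%

8.52


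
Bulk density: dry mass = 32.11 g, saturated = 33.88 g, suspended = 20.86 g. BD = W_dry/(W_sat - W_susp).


BD = 32.11 / (33.88 - 20.86) = 32.11 / 13.02 = 2.466 g/cm^3

2.466


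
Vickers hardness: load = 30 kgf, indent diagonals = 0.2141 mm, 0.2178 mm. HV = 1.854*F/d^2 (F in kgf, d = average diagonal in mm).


d_avg = (0.2141+0.2178)/2 = 0.21595 mm
HV = 1.854*30/0.21595^2 = 1193

1193


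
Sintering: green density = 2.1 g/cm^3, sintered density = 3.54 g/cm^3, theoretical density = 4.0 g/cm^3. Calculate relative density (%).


Relative = 3.54 / 4.0 * 100 = 88.5%

88.5


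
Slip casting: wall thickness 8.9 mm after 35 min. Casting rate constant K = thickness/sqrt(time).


K = 8.9 / sqrt(35) = 8.9 / 5.9161 = 1.504 mm/min^0.5

1.504


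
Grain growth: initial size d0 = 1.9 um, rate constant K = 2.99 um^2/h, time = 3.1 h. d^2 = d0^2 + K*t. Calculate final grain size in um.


d^2 = 1.9^2 + 2.99*3.1 = 12.879
d = sqrt(12.879) = 3.59 um

3.59


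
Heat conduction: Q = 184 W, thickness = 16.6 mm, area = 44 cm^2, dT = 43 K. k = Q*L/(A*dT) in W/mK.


k = 184*16.6/1000/(44/10000*43) = 16.14 W/mK

16.14


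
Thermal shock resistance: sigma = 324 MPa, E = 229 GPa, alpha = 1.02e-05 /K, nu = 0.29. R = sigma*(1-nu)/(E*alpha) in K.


R = 324*(1-0.29)/(229*1000*1.02e-05) = 98 K

98


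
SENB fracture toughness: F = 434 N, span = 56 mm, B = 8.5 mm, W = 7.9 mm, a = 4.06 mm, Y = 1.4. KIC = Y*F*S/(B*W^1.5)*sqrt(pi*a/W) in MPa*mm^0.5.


KIC = 1.4*434*56/(8.5*7.9^1.5)*sqrt(pi*4.06/7.9) = 229.07

229.07


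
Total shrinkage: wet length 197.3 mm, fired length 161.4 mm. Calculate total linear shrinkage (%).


TS = (197.3 - 161.4) / 197.3 * 100 = 18.2%

18.2


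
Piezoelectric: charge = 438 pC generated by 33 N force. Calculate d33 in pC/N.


d33 = 438 / 33 = 13.3 pC/N

13.3


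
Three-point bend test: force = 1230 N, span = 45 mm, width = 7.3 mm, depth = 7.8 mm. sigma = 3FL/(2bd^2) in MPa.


sigma = 3*1230*45/(2*7.3*7.8^2) = 186.9 MPa

186.9


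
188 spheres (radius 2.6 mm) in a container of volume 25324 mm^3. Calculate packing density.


V_sphere = 4/3*pi*2.6^3 = 73.6222 mm^3
Total V = 188*73.6222 = 13840.9736 mm^3
PD = 13840.9736 / 25324 = 0.547

0.547


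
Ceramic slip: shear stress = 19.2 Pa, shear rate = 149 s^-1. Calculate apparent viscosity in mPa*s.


eta = tau/gamma * 1000 = 19.2/149 * 1000 = 128.9 mPa*s

128.9


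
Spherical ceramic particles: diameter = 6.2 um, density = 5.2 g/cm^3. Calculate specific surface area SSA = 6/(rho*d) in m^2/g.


SSA = 6 / (5.2 * 6.2) = 0.186 m^2/g

0.186


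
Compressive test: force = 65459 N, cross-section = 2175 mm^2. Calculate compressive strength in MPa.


CS = 65459 / 2175 = 30.1 MPa

30.1


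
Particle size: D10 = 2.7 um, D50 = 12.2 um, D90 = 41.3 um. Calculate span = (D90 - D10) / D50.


Span = (41.3 - 2.7) / 12.2 = 38.6 / 12.2 = 3.164

3.164


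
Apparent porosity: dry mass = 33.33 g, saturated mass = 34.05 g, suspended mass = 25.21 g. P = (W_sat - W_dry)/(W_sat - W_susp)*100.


P = (34.05 - 33.33) / (34.05 - 25.21) * 100 = 0.72 / 8.84 * 100 = 8.1%

8.1


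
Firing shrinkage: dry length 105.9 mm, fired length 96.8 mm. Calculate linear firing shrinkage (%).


FS = (105.9 - 96.8) / 105.9 * 100 = 8.59%

8.59


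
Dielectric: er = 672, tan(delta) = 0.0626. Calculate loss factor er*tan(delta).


Loss = 672 * 0.0626 = 42.067

42.067


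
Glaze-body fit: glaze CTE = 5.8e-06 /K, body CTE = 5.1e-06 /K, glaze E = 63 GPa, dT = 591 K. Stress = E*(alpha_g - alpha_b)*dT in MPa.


Stress = 63*1000*(5.8e-06 - 5.1e-06)*591 = 26.1 MPa

26.1


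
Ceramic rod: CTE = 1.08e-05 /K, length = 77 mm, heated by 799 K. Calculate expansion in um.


dL = 1.08e-05 * 77 * 799 * 1000 = 664.448 um

664.448


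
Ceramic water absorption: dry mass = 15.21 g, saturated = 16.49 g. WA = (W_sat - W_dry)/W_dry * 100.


WA = (16.49 - 15.21) / 15.21 * 100 = 8.42%

8.42


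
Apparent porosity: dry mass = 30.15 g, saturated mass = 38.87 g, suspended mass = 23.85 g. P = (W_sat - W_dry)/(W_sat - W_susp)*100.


P = (38.87 - 30.15) / (38.87 - 23.85) * 100 = 8.72 / 15.02 * 100 = 58.1%

58.1


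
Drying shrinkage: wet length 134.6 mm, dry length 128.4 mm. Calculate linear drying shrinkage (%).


DS = (134.6 - 128.4) / 134.6 * 100 = 4.61%

4.61


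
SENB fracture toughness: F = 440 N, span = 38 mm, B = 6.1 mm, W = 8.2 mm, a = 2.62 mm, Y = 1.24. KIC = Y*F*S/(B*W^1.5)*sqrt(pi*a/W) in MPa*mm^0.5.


KIC = 1.24*440*38/(6.1*8.2^1.5)*sqrt(pi*2.62/8.2) = 145.02

145.02


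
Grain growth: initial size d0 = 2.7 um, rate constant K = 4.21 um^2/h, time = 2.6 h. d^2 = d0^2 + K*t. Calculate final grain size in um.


d^2 = 2.7^2 + 4.21*2.6 = 18.236
d = sqrt(18.236) = 4.27 um

4.27


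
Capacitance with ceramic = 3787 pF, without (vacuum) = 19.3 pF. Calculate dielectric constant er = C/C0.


er = 3787 / 19.3 = 196.22

196.22


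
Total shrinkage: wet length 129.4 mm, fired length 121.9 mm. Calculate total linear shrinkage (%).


TS = (129.4 - 121.9) / 129.4 * 100 = 5.8%

5.8


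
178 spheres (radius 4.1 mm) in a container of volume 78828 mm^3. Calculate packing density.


V_sphere = 4/3*pi*4.1^3 = 288.6956 mm^3
Total V = 178*288.6956 = 51387.8168 mm^3
PD = 51387.8168 / 78828 = 0.652

0.652


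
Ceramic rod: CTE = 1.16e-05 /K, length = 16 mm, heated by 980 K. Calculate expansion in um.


dL = 1.16e-05 * 16 * 980 * 1000 = 181.888 um

181.888


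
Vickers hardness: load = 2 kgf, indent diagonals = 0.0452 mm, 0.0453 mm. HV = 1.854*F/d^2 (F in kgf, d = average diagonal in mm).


d_avg = (0.0452+0.0453)/2 = 0.04525 mm
HV = 1.854*2/0.04525^2 = 1811

1811


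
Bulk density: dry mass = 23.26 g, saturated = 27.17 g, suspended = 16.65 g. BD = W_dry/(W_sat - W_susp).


BD = 23.26 / (27.17 - 16.65) = 23.26 / 10.52 = 2.211 g/cm^3

2.211


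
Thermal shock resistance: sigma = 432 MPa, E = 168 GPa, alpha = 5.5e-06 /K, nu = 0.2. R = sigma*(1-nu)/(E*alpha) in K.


R = 432*(1-0.2)/(168*1000*5.5e-06) = 374 K

374


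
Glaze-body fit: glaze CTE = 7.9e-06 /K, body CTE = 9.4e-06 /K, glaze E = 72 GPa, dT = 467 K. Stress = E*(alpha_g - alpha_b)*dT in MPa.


Stress = 72*1000*(7.9e-06 - 9.4e-06)*467 = -50.4 MPa

-50.4


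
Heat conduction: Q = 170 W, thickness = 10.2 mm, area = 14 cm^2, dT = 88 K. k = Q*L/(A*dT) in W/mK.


k = 170*10.2/1000/(14/10000*88) = 14.07 W/mK

14.07


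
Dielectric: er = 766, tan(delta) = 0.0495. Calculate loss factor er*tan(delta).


Loss = 766 * 0.0495 = 37.917

37.917


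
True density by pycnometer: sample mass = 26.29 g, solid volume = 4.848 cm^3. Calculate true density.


TD = 26.29 / 4.848 = 5.423 g/cm^3

5.423


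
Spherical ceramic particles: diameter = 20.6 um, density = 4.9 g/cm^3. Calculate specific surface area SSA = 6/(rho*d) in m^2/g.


SSA = 6 / (4.9 * 20.6) = 0.059 m^2/g

0.059


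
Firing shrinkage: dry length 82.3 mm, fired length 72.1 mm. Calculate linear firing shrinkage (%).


FS = (82.3 - 72.1) / 82.3 * 100 = 12.39%

12.39


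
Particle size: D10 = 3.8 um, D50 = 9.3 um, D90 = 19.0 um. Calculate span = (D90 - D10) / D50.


Span = (19.0 - 3.8) / 9.3 = 15.2 / 9.3 = 1.634

1.634


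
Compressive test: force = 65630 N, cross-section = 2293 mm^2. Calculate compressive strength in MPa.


CS = 65630 / 2293 = 28.6 MPa

28.6


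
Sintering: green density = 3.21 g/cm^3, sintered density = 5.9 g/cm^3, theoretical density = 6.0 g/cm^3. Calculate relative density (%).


Relative = 5.9 / 6.0 * 100 = 98.3%

98.3


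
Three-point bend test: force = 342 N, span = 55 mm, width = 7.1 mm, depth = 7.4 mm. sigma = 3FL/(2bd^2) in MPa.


sigma = 3*342*55/(2*7.1*7.4^2) = 72.6 MPa

72.6


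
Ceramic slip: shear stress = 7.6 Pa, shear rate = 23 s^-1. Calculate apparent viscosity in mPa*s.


eta = tau/gamma * 1000 = 7.6/23 * 1000 = 330.4 mPa*s

330.4


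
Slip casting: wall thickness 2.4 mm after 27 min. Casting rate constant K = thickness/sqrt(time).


K = 2.4 / sqrt(27) = 2.4 / 5.1962 = 0.462 mm/min^0.5

0.462


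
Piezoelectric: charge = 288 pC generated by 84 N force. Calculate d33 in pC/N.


d33 = 288 / 84 = 3.4 pC/N

3.4


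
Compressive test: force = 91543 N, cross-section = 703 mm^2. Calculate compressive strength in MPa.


CS = 91543 / 703 = 130.2 MPa

130.2


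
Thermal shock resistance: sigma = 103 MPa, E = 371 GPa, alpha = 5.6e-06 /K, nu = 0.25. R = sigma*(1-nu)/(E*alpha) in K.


R = 103*(1-0.25)/(371*1000*5.6e-06) = 37 K

37


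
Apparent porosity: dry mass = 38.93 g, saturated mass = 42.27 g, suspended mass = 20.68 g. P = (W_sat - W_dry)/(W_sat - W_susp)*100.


P = (42.27 - 38.93) / (42.27 - 20.68) * 100 = 3.34 / 21.59 * 100 = 15.5%

15.5


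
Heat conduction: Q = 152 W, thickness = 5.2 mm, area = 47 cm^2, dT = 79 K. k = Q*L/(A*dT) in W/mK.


k = 152*5.2/1000/(47/10000*79) = 2.13 W/mK

2.13


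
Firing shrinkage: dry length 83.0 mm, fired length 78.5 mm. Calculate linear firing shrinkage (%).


FS = (83.0 - 78.5) / 83.0 * 100 = 5.42%

5.42


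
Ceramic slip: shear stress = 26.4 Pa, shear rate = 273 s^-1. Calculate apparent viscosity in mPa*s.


eta = tau/gamma * 1000 = 26.4/273 * 1000 = 96.7 mPa*s

96.7


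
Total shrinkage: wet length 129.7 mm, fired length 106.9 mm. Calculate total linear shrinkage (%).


TS = (129.7 - 106.9) / 129.7 * 100 = 17.58%

17.58


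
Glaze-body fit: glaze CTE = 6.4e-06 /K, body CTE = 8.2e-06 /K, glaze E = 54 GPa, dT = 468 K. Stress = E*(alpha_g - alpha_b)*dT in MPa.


Stress = 54*1000*(6.4e-06 - 8.2e-06)*468 = -45.5 MPa

-45.5


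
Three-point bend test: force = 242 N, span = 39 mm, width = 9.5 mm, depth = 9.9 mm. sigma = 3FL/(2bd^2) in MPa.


sigma = 3*242*39/(2*9.5*9.9^2) = 15.2 MPa

15.2


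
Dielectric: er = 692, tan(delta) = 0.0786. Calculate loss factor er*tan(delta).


Loss = 692 * 0.0786 = 54.391

54.391


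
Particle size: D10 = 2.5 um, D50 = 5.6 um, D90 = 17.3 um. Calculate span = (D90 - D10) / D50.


Span = (17.3 - 2.5) / 5.6 = 14.8 / 5.6 = 2.643

2.643


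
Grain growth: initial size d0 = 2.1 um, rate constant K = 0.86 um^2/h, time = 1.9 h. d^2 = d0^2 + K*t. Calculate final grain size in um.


d^2 = 2.1^2 + 0.86*1.9 = 6.044
d = sqrt(6.044) = 2.46 um

2.46


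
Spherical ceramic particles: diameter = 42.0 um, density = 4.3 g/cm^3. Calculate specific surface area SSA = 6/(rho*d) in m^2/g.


SSA = 6 / (4.3 * 42.0) = 0.033 m^2/g

0.033


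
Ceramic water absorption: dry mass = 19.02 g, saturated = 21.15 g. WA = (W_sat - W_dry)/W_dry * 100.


WA = (21.15 - 19.02) / 19.02 * 100 = 11.2%

11.2


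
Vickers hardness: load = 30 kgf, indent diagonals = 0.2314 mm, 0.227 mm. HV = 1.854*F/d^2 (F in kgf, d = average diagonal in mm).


d_avg = (0.2314+0.227)/2 = 0.2292 mm
HV = 1.854*30/0.2292^2 = 1059

1059


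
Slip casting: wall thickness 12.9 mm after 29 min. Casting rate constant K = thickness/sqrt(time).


K = 12.9 / sqrt(29) = 12.9 / 5.3852 = 2.395 mm/min^0.5

2.395


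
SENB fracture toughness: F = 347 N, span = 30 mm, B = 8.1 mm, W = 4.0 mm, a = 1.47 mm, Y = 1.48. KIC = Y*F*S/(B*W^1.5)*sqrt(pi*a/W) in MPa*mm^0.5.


KIC = 1.48*347*30/(8.1*4.0^1.5)*sqrt(pi*1.47/4.0) = 255.47

255.47


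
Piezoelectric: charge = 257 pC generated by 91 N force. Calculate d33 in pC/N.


d33 = 257 / 91 = 2.8 pC/N

2.8


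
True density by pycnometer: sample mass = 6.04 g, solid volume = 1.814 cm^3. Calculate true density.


TD = 6.04 / 1.814 = 3.33 g/cm^3

3.33


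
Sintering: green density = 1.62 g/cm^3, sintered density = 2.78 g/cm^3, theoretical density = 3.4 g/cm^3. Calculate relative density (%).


Relative = 2.78 / 3.4 * 100 = 81.8%

81.8


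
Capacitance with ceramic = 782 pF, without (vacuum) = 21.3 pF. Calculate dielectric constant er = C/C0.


er = 782 / 21.3 = 36.71

36.71


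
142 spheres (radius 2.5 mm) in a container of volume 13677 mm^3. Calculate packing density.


V_sphere = 4/3*pi*2.5^3 = 65.4498 mm^3
Total V = 142*65.4498 = 9293.8716 mm^3
PD = 9293.8716 / 13677 = 0.68

0.68


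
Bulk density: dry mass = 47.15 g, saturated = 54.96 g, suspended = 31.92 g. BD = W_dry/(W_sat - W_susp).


BD = 47.15 / (54.96 - 31.92) = 47.15 / 23.04 = 2.046 g/cm^3

2.046


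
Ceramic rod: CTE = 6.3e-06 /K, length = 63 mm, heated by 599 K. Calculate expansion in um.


dL = 6.3e-06 * 63 * 599 * 1000 = 237.743 um

237.743


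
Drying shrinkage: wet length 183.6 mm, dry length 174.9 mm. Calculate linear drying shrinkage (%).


DS = (183.6 - 174.9) / 183.6 * 100 = 4.74%

4.74


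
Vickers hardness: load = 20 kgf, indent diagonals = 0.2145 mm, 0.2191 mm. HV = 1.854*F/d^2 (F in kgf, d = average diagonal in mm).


d_avg = (0.2145+0.2191)/2 = 0.2168 mm
HV = 1.854*20/0.2168^2 = 789

789


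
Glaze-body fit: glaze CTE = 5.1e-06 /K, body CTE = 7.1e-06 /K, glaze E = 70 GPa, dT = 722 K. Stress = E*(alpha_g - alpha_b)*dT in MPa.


Stress = 70*1000*(5.1e-06 - 7.1e-06)*722 = -101.1 MPa

-101.1


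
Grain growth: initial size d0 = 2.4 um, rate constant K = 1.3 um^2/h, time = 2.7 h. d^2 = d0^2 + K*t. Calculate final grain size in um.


d^2 = 2.4^2 + 1.3*2.7 = 9.27
d = sqrt(9.27) = 3.04 um

3.04


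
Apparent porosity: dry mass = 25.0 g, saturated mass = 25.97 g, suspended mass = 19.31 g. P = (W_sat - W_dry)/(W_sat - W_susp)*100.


P = (25.97 - 25.0) / (25.97 - 19.31) * 100 = 0.97 / 6.66 * 100 = 14.6%

14.6


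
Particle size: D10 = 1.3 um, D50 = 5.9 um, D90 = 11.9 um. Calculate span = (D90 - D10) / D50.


Span = (11.9 - 1.3) / 5.9 = 10.6 / 5.9 = 1.797

1.797


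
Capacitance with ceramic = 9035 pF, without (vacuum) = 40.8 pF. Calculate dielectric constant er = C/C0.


er = 9035 / 40.8 = 221.45

221.45


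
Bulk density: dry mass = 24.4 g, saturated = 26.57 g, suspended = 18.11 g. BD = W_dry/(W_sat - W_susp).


BD = 24.4 / (26.57 - 18.11) = 24.4 / 8.46 = 2.884 g/cm^3

2.884


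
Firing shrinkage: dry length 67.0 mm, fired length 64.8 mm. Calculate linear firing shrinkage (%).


FS = (67.0 - 64.8) / 67.0 * 100 = 3.28%

3.28


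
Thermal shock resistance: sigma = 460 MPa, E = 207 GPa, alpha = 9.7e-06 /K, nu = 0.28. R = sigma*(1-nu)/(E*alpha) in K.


R = 460*(1-0.28)/(207*1000*9.7e-06) = 165 K

165


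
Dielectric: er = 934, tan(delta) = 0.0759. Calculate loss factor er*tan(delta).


Loss = 934 * 0.0759 = 70.891

70.891


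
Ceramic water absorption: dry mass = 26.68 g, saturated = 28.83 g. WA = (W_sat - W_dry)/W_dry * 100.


WA = (28.83 - 26.68) / 26.68 * 100 = 8.06%

8.06


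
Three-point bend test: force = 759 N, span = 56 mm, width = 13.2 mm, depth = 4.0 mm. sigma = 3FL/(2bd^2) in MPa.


sigma = 3*759*56/(2*13.2*4.0^2) = 301.9 MPa

301.9


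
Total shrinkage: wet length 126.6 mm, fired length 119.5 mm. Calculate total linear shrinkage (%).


TS = (126.6 - 119.5) / 126.6 * 100 = 5.61%

5.61


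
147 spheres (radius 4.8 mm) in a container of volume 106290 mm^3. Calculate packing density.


V_sphere = 4/3*pi*4.8^3 = 463.2467 mm^3
Total V = 147*463.2467 = 68097.2649 mm^3
PD = 68097.2649 / 106290 = 0.641

0.641


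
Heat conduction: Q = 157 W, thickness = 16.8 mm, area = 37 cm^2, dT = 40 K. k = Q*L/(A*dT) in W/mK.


k = 157*16.8/1000/(37/10000*40) = 17.82 W/mK

17.82


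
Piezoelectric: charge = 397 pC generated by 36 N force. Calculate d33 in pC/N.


d33 = 397 / 36 = 11.0 pC/N

11.0


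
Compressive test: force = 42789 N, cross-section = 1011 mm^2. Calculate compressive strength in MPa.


CS = 42789 / 1011 = 42.3 MPa

42.3


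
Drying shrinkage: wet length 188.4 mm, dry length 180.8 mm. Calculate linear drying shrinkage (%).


DS = (188.4 - 180.8) / 188.4 * 100 = 4.03%

4.03


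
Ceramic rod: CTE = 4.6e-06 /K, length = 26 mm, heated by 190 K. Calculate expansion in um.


dL = 4.6e-06 * 26 * 190 * 1000 = 22.724 um

22.724


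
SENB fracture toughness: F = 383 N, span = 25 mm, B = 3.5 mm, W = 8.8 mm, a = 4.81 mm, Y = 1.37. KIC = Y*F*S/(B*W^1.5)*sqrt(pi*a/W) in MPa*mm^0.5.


KIC = 1.37*383*25/(3.5*8.8^1.5)*sqrt(pi*4.81/8.8) = 188.14

188.14


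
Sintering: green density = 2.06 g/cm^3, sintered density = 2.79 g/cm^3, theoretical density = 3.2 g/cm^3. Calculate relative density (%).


Relative = 2.79 / 3.2 * 100 = 87.2%

87.2


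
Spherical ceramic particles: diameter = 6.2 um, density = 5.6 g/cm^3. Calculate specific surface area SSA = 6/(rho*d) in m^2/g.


SSA = 6 / (5.6 * 6.2) = 0.173 m^2/g

0.173


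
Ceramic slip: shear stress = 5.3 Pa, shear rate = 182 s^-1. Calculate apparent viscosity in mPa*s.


eta = tau/gamma * 1000 = 5.3/182 * 1000 = 29.1 mPa*s

29.1


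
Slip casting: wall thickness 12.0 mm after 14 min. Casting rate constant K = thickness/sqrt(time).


K = 12.0 / sqrt(14) = 12.0 / 3.7417 = 3.207 mm/min^0.5

3.207


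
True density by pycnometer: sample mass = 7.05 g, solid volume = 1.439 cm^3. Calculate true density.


TD = 7.05 / 1.439 = 4.899 g/cm^3

4.899


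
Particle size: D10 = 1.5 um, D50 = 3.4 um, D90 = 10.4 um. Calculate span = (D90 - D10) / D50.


Span = (10.4 - 1.5) / 3.4 = 8.9 / 3.4 = 2.618

2.618


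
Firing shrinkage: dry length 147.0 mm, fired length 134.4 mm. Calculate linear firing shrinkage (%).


FS = (147.0 - 134.4) / 147.0 * 100 = 8.57%

8.57


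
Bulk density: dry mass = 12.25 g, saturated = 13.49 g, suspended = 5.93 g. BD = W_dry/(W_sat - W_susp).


BD = 12.25 / (13.49 - 5.93) = 12.25 / 7.56 = 1.62 g/cm^3

1.62


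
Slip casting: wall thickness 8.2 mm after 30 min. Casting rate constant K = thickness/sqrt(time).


K = 8.2 / sqrt(30) = 8.2 / 5.4772 = 1.497 mm/min^0.5

1.497


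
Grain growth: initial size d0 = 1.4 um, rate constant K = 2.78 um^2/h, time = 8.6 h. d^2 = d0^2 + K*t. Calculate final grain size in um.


d^2 = 1.4^2 + 2.78*8.6 = 25.868
d = sqrt(25.868) = 5.09 um

5.09


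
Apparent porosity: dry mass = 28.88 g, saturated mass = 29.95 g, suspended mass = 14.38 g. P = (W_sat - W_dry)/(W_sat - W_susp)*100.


P = (29.95 - 28.88) / (29.95 - 14.38) * 100 = 1.07 / 15.57 * 100 = 6.9%

6.9


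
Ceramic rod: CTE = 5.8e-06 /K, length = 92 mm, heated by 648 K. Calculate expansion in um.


dL = 5.8e-06 * 92 * 648 * 1000 = 345.773 um

345.773


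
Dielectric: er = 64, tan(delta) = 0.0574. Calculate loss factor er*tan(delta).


Loss = 64 * 0.0574 = 3.674

3.674


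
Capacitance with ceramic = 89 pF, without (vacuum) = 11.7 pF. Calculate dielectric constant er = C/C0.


er = 89 / 11.7 = 7.61

7.61


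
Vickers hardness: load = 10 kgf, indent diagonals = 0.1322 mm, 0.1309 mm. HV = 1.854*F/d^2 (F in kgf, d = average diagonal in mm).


d_avg = (0.1322+0.1309)/2 = 0.13155 mm
HV = 1.854*10/0.13155^2 = 1071

1071


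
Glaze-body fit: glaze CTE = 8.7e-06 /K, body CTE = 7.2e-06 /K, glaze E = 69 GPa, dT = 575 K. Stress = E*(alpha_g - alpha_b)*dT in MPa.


Stress = 69*1000*(8.7e-06 - 7.2e-06)*575 = 59.5 MPa

59.5


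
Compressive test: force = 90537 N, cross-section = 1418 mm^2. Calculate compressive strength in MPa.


CS = 90537 / 1418 = 63.8 MPa

63.8


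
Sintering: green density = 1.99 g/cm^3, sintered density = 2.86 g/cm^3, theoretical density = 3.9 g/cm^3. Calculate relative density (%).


Relative = 2.86 / 3.9 * 100 = 73.3%

73.3


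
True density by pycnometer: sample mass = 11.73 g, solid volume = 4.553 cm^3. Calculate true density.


TD = 11.73 / 4.553 = 2.576 g/cm^3

2.576


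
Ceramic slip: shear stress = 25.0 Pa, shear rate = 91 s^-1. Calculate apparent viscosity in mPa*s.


eta = tau/gamma * 1000 = 25.0/91 * 1000 = 274.7 mPa*s

274.7


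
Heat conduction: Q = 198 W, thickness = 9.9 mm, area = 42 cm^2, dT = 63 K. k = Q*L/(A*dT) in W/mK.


k = 198*9.9/1000/(42/10000*63) = 7.41 W/mK

7.41


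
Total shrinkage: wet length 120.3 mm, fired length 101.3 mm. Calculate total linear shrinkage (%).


TS = (120.3 - 101.3) / 120.3 * 100 = 15.79%

15.79


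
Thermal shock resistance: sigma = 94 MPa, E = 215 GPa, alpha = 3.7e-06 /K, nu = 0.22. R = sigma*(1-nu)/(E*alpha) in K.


R = 94*(1-0.22)/(215*1000*3.7e-06) = 92 K

92


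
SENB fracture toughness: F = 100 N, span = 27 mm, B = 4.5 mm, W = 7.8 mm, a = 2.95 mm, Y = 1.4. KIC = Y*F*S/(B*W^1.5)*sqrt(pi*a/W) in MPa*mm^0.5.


KIC = 1.4*100*27/(4.5*7.8^1.5)*sqrt(pi*2.95/7.8) = 42.03

42.03


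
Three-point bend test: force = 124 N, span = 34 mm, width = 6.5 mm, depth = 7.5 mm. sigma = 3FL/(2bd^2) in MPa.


sigma = 3*124*34/(2*6.5*7.5^2) = 17.3 MPa

17.3


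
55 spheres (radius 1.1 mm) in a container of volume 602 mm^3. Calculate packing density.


V_sphere = 4/3*pi*1.1^3 = 5.5753 mm^3
Total V = 55*5.5753 = 306.6415 mm^3
PD = 306.6415 / 602 = 0.509

0.509


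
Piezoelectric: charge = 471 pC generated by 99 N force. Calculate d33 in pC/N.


d33 = 471 / 99 = 4.8 pC/N

4.8


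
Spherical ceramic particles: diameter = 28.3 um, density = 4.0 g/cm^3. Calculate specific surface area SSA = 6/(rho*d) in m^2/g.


SSA = 6 / (4.0 * 28.3) = 0.053 m^2/g

0.053


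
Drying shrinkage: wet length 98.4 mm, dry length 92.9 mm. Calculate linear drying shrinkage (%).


DS = (98.4 - 92.9) / 98.4 * 100 = 5.59%

5.59


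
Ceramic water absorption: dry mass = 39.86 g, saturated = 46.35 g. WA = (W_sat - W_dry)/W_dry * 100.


WA = (46.35 - 39.86) / 39.86 * 100 = 16.28%

16.28


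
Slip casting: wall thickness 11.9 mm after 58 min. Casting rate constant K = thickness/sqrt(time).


K = 11.9 / sqrt(58) = 11.9 / 7.6158 = 1.563 mm/min^0.5

1.563


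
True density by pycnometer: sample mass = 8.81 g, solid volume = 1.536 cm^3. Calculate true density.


TD = 8.81 / 1.536 = 5.736 g/cm^3

5.736


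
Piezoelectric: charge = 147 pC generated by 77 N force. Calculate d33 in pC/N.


d33 = 147 / 77 = 1.9 pC/N

1.9


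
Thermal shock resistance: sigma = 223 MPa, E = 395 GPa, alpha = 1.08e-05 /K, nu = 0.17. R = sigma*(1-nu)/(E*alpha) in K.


R = 223*(1-0.17)/(395*1000*1.08e-05) = 43 K

43


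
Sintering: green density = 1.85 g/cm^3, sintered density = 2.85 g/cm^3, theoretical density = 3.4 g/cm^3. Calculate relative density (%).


Relative = 2.85 / 3.4 * 100 = 83.8%

83.8


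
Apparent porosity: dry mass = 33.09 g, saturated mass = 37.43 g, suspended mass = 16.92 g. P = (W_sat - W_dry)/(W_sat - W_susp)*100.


P = (37.43 - 33.09) / (37.43 - 16.92) * 100 = 4.34 / 20.51 * 100 = 21.2%

21.2


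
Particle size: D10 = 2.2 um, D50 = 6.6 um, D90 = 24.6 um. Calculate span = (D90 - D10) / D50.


Span = (24.6 - 2.2) / 6.6 = 22.4 / 6.6 = 3.394

3.394


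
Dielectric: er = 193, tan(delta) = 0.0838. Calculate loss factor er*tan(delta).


Loss = 193 * 0.0838 = 16.173

16.173


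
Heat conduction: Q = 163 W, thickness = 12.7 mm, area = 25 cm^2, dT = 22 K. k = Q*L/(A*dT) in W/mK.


k = 163*12.7/1000/(25/10000*22) = 37.64 W/mK

37.64


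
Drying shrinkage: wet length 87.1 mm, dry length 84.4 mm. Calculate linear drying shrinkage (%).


DS = (87.1 - 84.4) / 87.1 * 100 = 3.1%

3.1


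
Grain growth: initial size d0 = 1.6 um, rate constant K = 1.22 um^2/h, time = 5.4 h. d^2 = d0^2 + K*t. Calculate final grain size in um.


d^2 = 1.6^2 + 1.22*5.4 = 9.148
d = sqrt(9.148) = 3.02 um

3.02


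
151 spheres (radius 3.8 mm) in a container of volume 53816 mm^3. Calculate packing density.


V_sphere = 4/3*pi*3.8^3 = 229.8473 mm^3
Total V = 151*229.8473 = 34706.9423 mm^3
PD = 34706.9423 / 53816 = 0.645

0.645


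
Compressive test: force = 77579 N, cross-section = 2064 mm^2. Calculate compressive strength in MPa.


CS = 77579 / 2064 = 37.6 MPa

37.6


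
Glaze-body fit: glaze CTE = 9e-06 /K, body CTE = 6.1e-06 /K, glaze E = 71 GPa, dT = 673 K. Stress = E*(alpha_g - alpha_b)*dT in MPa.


Stress = 71*1000*(9e-06 - 6.1e-06)*673 = 138.6 MPa

138.6


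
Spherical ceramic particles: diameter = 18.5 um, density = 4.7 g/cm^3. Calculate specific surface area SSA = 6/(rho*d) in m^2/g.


SSA = 6 / (4.7 * 18.5) = 0.069 m^2/g

0.069


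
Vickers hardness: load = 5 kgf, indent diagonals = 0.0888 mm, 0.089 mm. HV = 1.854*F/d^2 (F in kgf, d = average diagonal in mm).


d_avg = (0.0888+0.089)/2 = 0.0889 mm
HV = 1.854*5/0.0889^2 = 1173

1173


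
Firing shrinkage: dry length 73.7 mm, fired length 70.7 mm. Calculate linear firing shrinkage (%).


FS = (73.7 - 70.7) / 73.7 * 100 = 4.07%

4.07


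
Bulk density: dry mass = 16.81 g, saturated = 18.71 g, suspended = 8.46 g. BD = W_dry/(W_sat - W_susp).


BD = 16.81 / (18.71 - 8.46) = 16.81 / 10.25 = 1.64 g/cm^3

1.64


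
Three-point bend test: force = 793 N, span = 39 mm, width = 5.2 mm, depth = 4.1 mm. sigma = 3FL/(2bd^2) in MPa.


sigma = 3*793*39/(2*5.2*4.1^2) = 530.7 MPa

530.7


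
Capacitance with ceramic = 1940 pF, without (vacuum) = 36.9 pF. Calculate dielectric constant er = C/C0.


er = 1940 / 36.9 = 52.57

52.57
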